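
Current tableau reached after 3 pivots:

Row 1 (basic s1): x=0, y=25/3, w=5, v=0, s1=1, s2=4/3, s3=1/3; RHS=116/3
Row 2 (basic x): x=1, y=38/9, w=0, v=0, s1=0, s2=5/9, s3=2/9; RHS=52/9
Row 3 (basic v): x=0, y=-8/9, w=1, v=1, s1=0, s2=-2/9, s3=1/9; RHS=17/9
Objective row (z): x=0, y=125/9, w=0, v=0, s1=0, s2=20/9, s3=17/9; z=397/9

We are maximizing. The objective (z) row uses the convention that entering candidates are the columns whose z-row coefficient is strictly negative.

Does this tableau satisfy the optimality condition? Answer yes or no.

yes

No objective-row coefficient is strictly negative, so no entering variable exists; the tableau is optimal.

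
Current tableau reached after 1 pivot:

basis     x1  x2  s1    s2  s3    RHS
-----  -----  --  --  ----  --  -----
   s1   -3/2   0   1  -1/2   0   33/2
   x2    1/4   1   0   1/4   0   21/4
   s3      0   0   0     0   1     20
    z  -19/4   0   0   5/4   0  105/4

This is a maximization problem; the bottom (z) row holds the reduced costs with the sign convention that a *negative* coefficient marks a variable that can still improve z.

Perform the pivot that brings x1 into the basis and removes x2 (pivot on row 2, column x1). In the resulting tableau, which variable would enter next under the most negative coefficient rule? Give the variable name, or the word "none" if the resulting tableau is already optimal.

none

Pivot element 1/4. New z-row = old z-row − (-19/4)·(row 2/(1/4)).
Updated z-row coefficients: x1: 0, x2: 19, s1: 0, s2: 6, s3: 0.
No coefficient is strictly negative; the tableau after this pivot is optimal.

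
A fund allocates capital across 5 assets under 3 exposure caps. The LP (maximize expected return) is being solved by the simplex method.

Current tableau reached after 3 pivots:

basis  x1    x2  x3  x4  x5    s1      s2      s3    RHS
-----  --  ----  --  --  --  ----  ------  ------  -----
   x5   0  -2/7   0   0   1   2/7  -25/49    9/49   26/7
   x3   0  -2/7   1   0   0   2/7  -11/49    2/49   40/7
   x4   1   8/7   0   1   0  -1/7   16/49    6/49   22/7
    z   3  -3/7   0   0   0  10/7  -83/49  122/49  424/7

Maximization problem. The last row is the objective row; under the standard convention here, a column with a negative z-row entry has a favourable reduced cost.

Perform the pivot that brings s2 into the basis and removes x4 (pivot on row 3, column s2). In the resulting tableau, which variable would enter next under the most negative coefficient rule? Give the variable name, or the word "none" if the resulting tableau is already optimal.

Pivot element 16/49. New z-row = old z-row − (-83/49)·(row 3/(16/49)).
Updated z-row coefficients: x1: 131/16, x2: 11/2, x3: 0, x4: 83/16, x5: 0, s1: 11/16, s2: 0, s3: 25/8.
No coefficient is strictly negative; the tableau after this pivot is optimal.

none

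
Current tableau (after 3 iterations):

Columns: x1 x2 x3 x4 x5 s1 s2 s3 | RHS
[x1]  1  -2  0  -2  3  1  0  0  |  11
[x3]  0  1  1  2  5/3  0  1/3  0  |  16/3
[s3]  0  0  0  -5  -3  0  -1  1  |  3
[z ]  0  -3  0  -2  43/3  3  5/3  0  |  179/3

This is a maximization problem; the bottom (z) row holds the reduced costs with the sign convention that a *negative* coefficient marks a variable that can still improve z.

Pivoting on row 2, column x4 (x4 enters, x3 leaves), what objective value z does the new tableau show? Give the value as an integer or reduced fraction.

65

Minimum ratio for x4: (16/3)/2 = 8/3.
z changes by −(z-row coeff of x4)·ratio = −(-2)·(8/3) = 16/3.
New z = 179/3 + (16/3) = 65.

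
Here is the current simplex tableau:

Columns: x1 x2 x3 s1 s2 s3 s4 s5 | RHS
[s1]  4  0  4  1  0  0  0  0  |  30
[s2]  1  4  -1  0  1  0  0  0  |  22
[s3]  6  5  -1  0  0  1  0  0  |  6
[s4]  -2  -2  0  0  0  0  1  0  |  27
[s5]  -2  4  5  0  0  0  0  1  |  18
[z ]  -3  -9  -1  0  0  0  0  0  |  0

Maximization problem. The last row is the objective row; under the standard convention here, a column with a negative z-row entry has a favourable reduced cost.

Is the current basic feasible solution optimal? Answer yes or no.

no

Column x1 has objective-row coefficient -3, which is negative; an improving pivot exists, so not yet optimal.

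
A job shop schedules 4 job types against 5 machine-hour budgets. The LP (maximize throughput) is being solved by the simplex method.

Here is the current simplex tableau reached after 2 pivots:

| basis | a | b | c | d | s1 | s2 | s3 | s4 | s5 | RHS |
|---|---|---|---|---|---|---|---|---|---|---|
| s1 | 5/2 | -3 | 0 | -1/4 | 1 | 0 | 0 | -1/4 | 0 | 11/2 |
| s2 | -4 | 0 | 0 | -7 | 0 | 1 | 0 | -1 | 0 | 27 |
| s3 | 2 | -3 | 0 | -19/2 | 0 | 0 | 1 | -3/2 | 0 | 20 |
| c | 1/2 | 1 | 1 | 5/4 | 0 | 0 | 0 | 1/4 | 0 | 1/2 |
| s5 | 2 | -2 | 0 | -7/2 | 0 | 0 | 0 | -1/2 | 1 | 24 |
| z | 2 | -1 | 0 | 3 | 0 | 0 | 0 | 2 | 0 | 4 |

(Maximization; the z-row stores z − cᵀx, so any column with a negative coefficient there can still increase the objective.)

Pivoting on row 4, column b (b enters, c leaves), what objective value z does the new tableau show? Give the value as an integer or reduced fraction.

Minimum ratio for b: (1/2)/1 = 1/2.
z changes by −(z-row coeff of b)·ratio = −(-1)·(1/2) = 1/2.
New z = 4 + (1/2) = 9/2.

9/2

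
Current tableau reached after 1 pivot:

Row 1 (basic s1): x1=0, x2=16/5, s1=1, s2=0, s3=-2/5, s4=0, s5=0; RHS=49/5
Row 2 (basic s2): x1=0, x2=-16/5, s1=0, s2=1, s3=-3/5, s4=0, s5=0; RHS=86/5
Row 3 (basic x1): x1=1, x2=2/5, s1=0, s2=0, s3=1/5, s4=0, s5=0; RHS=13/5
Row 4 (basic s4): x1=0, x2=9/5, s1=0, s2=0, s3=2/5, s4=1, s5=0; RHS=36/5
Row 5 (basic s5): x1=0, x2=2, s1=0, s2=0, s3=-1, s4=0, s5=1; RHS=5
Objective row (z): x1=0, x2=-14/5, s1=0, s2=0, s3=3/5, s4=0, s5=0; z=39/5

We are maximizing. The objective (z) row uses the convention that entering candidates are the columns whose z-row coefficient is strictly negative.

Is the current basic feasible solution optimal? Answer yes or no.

no

Column x2 has objective-row coefficient -14/5, which is negative; an improving pivot exists, so not yet optimal.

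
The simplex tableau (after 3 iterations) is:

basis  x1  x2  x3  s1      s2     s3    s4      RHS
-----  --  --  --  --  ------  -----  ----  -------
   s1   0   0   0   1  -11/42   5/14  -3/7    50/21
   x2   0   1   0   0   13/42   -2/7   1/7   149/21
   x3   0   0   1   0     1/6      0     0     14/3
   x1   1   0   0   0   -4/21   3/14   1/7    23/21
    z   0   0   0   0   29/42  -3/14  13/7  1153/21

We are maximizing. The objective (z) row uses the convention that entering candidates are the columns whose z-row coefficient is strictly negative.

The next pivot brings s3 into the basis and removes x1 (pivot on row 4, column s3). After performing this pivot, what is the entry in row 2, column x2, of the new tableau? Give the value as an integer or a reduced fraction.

Pivot element is row 4, column s3: 3/14.
Normalize row 4: new (row 4, x2) = 0/(3/14) = 0.
row 2 ← row 2 − (-2/7)·(new row 4): 1 − (-2/7)·0 = 1.

1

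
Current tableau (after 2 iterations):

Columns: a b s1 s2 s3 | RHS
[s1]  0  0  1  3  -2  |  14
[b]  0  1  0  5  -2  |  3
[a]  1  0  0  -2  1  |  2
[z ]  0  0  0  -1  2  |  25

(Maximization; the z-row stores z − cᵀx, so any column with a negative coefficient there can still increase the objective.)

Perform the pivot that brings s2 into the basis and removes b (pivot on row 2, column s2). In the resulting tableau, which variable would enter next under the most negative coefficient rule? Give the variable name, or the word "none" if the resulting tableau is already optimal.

Pivot element 5. New z-row = old z-row − (-1)·(row 2/5).
Updated z-row coefficients: a: 0, b: 1/5, s1: 0, s2: 0, s3: 8/5.
No coefficient is strictly negative; the tableau after this pivot is optimal.

none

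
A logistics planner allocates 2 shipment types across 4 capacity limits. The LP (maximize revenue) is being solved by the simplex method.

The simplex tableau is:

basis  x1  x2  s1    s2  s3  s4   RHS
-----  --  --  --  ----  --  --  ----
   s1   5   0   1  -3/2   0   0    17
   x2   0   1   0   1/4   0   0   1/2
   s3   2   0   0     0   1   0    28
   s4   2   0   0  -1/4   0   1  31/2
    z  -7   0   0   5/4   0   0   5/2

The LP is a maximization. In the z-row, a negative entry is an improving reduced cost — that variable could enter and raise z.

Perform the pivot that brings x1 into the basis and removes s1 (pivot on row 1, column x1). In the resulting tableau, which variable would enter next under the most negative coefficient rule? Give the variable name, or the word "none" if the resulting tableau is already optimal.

Pivot element 5. New z-row = old z-row − (-7)·(row 1/5).
Updated z-row coefficients: x1: 0, x2: 0, s1: 7/5, s2: -17/20, s3: 0, s4: 0.
The most negative is -17/20 in column s2, so s2 would enter next.

s2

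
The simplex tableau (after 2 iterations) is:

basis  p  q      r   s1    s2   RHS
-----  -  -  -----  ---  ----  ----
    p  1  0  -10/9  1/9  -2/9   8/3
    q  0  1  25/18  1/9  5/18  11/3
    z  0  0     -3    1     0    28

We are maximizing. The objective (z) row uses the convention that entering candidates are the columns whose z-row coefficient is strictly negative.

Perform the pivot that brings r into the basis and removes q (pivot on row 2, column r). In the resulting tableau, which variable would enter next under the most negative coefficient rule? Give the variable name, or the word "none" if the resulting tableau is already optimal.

none

Pivot element 25/18. New z-row = old z-row − (-3)·(row 2/(25/18)).
Updated z-row coefficients: p: 0, q: 54/25, r: 0, s1: 31/25, s2: 3/5.
No coefficient is strictly negative; the tableau after this pivot is optimal.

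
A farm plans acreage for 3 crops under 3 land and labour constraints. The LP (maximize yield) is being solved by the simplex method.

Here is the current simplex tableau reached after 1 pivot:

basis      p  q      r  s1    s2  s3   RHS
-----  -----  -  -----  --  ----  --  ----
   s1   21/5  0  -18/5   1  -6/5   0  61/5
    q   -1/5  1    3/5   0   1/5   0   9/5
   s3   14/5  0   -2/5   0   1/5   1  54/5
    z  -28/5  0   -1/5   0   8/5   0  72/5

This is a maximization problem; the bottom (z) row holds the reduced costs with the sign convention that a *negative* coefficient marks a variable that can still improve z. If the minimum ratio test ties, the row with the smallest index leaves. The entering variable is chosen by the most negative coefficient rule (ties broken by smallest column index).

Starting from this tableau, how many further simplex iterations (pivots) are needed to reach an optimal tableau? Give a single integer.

pivot: p in, s1 out → z = 92/3
pivot: r in, s3 out → z = 112/3
pivot: s1 in, q out → z = 81/2
No improving column remains; optimal.

3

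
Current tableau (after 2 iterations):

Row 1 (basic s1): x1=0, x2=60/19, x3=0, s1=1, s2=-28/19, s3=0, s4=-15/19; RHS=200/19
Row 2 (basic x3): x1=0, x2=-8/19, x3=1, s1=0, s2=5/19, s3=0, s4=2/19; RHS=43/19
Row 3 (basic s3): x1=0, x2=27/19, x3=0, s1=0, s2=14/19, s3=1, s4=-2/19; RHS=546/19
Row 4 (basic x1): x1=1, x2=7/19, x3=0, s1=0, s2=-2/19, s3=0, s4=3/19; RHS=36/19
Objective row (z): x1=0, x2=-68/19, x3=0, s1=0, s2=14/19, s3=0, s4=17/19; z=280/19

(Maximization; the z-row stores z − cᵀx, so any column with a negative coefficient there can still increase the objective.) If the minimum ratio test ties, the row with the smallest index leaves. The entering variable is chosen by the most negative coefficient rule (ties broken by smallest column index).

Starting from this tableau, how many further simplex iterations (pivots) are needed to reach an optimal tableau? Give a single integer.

pivot: x2 in, s1 out → z = 80/3
pivot: s2 in, x1 out → z = 36
pivot: s1 in, s3 out → z = 77/2
No improving column remains; optimal.

3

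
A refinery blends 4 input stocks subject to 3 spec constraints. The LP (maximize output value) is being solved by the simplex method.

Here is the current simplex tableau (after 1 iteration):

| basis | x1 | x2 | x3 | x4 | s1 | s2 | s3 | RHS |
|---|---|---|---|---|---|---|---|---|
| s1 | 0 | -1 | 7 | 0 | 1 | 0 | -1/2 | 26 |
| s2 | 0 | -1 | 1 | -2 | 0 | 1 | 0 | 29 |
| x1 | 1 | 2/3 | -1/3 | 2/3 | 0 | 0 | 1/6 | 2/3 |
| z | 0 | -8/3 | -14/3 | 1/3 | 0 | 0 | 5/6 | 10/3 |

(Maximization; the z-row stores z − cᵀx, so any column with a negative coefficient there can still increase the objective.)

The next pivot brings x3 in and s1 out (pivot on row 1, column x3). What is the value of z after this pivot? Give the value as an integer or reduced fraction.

62/3

Minimum ratio for x3: 26/7 = 26/7.
z changes by −(z-row coeff of x3)·ratio = −(-14/3)·(26/7) = 52/3.
New z = 10/3 + (52/3) = 62/3.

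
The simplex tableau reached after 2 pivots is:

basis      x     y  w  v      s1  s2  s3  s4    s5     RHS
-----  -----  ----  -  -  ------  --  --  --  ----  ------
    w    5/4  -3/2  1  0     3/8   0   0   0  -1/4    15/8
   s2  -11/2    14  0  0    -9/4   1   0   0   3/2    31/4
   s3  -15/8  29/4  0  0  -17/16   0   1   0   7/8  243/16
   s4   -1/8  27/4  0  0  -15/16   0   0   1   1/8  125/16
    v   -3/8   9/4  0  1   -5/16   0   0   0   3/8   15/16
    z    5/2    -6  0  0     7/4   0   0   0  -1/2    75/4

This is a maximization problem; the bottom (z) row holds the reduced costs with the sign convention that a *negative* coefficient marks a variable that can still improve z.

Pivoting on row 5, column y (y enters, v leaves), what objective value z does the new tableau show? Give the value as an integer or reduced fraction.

Minimum ratio for y: (15/16)/(9/4) = 5/12.
z changes by −(z-row coeff of y)·ratio = −(-6)·(5/12) = 5/2.
New z = 75/4 + (5/2) = 85/4.

85/4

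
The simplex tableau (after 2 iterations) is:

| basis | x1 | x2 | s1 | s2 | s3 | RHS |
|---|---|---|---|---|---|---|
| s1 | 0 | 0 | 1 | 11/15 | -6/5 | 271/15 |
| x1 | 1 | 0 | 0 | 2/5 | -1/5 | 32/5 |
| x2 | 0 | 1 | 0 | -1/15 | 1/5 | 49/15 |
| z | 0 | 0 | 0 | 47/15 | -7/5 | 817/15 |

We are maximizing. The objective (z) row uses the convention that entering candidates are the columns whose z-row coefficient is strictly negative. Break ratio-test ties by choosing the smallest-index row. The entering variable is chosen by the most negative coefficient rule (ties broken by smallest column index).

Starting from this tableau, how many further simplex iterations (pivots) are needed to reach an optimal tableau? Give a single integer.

1

pivot: s3 in, x2 out → z = 232/3
No improving column remains; optimal.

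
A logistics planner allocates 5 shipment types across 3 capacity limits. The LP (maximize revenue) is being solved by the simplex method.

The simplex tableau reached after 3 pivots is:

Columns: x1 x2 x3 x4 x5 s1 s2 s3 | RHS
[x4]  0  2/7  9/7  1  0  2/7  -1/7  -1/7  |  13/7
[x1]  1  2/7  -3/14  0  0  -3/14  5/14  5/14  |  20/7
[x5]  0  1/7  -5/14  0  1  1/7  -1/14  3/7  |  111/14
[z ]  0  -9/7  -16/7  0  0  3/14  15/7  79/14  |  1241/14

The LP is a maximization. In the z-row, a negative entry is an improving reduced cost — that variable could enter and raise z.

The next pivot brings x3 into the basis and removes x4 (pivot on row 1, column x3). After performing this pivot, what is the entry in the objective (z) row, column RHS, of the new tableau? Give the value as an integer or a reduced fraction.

1655/18

Pivot element is row 1, column x3: 9/7.
Normalize row 1: new (row 1, RHS) = (13/7)/(9/7) = 13/9.
z-row ← z-row − (-16/7)·(new row 1): 1241/14 − (-16/7)·(13/9) = 1655/18.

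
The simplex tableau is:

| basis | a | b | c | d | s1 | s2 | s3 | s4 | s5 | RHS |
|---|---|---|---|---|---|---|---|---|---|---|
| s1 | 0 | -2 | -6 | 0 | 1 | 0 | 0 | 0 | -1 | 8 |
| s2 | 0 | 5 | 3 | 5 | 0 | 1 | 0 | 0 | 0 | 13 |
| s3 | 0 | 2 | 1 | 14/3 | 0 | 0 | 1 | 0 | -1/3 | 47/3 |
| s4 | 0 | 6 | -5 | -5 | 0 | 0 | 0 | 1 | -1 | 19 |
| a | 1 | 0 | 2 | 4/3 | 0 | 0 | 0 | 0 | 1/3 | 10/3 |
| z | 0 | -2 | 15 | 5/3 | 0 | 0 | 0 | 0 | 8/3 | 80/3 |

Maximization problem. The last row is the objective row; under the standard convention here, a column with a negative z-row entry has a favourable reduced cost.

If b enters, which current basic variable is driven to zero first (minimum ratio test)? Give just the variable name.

Ratios: row 1 (s1): entry -2 ≤ 0, skip; row 2 (s2): 13/5 = 13/5; row 3 (s3): (47/3)/2 = 47/6; row 4 (s4): 19/6 = 19/6; row 5 (a): entry 0 ≤ 0, skip.
Minimum ratio 13/5 is in the s2 row, so s2 leaves.

s2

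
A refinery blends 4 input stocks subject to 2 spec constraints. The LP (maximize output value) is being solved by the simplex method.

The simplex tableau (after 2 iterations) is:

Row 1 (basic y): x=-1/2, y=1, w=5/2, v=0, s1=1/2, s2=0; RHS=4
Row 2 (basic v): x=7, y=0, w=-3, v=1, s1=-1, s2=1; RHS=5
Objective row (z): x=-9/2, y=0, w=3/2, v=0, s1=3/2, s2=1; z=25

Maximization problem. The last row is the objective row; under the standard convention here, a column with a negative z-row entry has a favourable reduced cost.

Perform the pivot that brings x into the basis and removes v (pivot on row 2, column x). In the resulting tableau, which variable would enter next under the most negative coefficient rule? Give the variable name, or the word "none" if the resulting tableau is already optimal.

w

Pivot element 7. New z-row = old z-row − (-9/2)·(row 2/7).
Updated z-row coefficients: x: 0, y: 0, w: -3/7, v: 9/14, s1: 6/7, s2: 23/14.
The most negative is -3/7 in column w, so w would enter next.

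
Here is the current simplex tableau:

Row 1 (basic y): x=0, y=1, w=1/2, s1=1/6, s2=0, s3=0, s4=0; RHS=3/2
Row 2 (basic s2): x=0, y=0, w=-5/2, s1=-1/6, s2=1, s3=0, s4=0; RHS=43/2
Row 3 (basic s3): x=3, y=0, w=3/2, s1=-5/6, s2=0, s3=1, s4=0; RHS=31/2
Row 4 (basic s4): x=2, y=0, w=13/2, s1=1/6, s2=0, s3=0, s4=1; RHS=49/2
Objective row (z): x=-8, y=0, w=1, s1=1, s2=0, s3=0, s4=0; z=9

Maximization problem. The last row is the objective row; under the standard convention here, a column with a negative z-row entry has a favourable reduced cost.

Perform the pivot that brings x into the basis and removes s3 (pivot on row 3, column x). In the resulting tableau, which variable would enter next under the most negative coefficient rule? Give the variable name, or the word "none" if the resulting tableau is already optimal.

s1

Pivot element 3. New z-row = old z-row − (-8)·(row 3/3).
Updated z-row coefficients: x: 0, y: 0, w: 5, s1: -11/9, s2: 0, s3: 8/3, s4: 0.
The most negative is -11/9 in column s1, so s1 would enter next.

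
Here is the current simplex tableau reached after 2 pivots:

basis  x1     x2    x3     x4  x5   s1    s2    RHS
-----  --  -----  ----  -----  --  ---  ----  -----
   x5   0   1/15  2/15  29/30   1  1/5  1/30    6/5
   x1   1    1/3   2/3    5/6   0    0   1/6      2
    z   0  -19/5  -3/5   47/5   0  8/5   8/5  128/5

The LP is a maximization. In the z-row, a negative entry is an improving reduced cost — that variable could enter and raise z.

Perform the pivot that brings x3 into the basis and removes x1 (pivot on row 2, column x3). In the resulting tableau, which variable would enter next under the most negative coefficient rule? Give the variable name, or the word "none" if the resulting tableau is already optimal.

x2

Pivot element 2/3. New z-row = old z-row − (-3/5)·(row 2/(2/3)).
Updated z-row coefficients: x1: 9/10, x2: -7/2, x3: 0, x4: 203/20, x5: 0, s1: 8/5, s2: 7/4.
The most negative is -7/2 in column x2, so x2 would enter next.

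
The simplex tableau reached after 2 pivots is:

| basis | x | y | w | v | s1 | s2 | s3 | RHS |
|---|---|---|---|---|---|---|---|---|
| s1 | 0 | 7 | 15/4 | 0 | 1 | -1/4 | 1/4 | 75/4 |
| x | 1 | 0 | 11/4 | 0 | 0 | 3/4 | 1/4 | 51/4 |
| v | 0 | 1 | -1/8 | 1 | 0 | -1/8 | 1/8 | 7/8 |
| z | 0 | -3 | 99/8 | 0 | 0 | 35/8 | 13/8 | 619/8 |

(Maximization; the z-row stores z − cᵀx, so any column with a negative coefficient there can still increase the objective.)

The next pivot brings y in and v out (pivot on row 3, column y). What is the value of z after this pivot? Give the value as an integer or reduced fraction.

Minimum ratio for y: (7/8)/1 = 7/8.
z changes by −(z-row coeff of y)·ratio = −(-3)·(7/8) = 21/8.
New z = 619/8 + (21/8) = 80.

80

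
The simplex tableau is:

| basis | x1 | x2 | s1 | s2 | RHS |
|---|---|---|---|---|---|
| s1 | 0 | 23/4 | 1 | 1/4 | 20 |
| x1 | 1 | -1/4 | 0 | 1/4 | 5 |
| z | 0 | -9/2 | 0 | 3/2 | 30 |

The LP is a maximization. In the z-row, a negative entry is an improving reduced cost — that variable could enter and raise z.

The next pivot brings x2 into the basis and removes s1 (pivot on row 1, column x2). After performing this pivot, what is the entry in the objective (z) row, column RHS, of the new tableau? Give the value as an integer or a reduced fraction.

1050/23

Pivot element is row 1, column x2: 23/4.
Normalize row 1: new (row 1, RHS) = 20/(23/4) = 80/23.
z-row ← z-row − (-9/2)·(new row 1): 30 − (-9/2)·(80/23) = 1050/23.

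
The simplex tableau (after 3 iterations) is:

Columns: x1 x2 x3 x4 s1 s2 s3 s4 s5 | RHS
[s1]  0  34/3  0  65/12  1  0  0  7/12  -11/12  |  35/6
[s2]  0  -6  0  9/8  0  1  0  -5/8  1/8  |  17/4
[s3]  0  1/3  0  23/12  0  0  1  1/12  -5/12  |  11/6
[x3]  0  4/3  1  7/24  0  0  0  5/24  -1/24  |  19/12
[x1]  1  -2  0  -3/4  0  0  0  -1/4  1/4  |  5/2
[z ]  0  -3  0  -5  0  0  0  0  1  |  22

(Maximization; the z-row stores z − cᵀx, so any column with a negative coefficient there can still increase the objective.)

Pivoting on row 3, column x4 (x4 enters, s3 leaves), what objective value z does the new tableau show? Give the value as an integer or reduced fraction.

616/23

Minimum ratio for x4: (11/6)/(23/12) = 22/23.
z changes by −(z-row coeff of x4)·ratio = −(-5)·(22/23) = 110/23.
New z = 22 + (110/23) = 616/23.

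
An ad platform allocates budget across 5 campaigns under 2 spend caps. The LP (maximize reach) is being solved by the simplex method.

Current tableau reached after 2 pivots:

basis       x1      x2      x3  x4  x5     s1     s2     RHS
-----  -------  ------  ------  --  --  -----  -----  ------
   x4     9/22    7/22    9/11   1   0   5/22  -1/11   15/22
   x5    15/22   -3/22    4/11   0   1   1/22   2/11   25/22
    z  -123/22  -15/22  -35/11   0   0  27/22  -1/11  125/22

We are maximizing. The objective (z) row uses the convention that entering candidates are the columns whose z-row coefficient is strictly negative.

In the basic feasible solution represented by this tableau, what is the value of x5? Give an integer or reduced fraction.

25/22

x5 is basic (row 2); its value is the RHS of that row: 25/22.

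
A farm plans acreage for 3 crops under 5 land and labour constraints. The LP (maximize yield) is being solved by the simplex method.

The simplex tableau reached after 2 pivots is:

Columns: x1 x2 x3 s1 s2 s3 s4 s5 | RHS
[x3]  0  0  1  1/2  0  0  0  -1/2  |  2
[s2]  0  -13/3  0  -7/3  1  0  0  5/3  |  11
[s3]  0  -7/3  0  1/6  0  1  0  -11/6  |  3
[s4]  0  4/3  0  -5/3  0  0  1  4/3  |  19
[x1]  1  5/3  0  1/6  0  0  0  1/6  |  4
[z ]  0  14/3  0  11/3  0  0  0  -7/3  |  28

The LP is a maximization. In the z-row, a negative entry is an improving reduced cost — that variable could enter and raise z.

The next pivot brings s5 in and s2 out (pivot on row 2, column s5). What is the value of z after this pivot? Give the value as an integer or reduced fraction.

217/5

Minimum ratio for s5: 11/(5/3) = 33/5.
z changes by −(z-row coeff of s5)·ratio = −(-7/3)·(33/5) = 77/5.
New z = 28 + (77/5) = 217/5.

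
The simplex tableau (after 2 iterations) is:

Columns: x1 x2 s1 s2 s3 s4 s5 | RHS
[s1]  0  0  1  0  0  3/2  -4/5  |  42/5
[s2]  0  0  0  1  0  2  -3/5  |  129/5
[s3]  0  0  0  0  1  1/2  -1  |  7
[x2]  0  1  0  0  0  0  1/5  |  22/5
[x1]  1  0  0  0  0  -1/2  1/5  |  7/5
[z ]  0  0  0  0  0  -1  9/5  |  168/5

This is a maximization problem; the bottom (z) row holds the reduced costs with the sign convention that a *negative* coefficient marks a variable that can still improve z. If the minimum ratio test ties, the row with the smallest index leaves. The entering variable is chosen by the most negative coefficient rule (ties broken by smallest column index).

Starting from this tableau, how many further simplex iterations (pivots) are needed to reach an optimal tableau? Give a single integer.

pivot: s4 in, s1 out → z = 196/5
No improving column remains; optimal.

1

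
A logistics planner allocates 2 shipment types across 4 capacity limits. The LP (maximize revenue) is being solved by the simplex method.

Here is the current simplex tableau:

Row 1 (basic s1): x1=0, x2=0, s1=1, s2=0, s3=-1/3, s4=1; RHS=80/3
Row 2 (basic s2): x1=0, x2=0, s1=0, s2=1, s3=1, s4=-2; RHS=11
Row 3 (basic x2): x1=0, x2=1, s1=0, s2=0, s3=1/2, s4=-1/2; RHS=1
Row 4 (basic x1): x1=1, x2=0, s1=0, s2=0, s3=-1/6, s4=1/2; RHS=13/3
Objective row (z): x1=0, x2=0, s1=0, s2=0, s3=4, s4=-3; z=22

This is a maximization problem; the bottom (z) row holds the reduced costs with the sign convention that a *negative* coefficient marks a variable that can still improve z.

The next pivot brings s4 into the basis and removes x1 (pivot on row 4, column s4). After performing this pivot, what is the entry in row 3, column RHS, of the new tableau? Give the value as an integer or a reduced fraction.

Pivot element is row 4, column s4: 1/2.
Normalize row 4: new (row 4, RHS) = (13/3)/(1/2) = 26/3.
row 3 ← row 3 − (-1/2)·(new row 4): 1 − (-1/2)·(26/3) = 16/3.

16/3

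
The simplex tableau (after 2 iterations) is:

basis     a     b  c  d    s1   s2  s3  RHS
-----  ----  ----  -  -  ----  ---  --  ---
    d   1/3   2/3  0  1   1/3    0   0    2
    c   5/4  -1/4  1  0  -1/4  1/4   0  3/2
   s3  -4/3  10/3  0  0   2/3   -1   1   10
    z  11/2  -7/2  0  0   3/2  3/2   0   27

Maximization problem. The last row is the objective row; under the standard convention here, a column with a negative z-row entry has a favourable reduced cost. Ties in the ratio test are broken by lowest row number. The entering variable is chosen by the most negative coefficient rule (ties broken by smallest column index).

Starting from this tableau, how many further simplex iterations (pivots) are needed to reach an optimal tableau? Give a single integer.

1

pivot: b in, d out → z = 75/2
No improving column remains; optimal.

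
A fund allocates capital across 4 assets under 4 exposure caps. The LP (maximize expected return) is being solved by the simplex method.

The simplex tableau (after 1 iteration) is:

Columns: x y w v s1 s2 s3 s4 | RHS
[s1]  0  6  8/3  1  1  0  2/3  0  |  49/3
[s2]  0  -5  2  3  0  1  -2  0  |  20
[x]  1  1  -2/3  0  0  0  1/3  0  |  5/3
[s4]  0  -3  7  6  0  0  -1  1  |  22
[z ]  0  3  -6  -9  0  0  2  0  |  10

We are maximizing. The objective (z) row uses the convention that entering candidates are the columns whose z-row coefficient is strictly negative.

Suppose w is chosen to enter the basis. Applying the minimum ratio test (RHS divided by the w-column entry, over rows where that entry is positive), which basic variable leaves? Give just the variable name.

s4

Ratios: row 1 (s1): (49/3)/(8/3) = 49/8; row 2 (s2): 20/2 = 10; row 3 (x): entry -2/3 ≤ 0, skip; row 4 (s4): 22/7 = 22/7.
Minimum ratio 22/7 is in the s4 row, so s4 leaves.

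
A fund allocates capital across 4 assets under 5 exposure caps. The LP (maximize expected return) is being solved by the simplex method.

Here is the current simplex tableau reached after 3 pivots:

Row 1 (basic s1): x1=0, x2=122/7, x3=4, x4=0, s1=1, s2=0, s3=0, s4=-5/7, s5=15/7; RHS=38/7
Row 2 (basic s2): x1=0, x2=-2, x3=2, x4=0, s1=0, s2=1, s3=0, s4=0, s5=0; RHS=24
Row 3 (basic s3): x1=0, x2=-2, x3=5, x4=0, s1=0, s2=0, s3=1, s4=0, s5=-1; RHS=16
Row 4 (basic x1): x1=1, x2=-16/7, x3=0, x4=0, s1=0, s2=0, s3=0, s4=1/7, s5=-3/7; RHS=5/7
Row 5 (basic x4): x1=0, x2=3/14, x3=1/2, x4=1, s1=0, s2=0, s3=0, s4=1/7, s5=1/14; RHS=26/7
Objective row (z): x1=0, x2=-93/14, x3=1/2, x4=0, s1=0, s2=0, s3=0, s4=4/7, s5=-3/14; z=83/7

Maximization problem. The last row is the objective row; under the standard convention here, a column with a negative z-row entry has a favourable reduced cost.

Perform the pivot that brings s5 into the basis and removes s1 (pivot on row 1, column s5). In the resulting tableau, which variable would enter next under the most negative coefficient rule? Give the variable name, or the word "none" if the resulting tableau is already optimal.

x2

Pivot element 15/7. New z-row = old z-row − (-3/14)·(row 1/(15/7)).
Updated z-row coefficients: x1: 0, x2: -49/10, x3: 9/10, x4: 0, s1: 1/10, s2: 0, s3: 0, s4: 1/2, s5: 0.
The most negative is -49/10 in column x2, so x2 would enter next.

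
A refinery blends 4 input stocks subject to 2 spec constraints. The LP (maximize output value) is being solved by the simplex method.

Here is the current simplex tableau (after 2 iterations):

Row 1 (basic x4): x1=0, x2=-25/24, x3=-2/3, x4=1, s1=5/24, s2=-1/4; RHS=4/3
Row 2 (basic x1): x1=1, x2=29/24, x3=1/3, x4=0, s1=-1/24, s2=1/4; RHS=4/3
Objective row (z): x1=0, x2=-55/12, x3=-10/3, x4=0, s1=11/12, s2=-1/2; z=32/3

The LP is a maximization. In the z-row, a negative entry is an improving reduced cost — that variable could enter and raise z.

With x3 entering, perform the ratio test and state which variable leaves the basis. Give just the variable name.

Ratios: row 1 (x4): entry -2/3 ≤ 0, skip; row 2 (x1): (4/3)/(1/3) = 4.
Minimum ratio 4 is in the x1 row, so x1 leaves.

x1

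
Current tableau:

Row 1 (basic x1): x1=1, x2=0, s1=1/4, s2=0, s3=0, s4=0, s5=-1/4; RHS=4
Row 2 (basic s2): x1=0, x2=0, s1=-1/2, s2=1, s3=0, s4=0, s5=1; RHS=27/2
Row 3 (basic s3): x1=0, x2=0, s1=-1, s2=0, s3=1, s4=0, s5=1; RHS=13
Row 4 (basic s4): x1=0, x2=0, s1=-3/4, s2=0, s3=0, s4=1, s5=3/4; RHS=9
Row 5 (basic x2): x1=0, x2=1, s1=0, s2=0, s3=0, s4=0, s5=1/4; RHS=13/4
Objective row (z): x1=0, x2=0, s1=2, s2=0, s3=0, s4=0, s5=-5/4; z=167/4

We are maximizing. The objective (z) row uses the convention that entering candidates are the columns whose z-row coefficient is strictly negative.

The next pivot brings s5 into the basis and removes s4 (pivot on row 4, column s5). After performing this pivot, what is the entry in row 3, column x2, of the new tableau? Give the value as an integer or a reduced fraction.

0

Pivot element is row 4, column s5: 3/4.
Normalize row 4: new (row 4, x2) = 0/(3/4) = 0.
row 3 ← row 3 − 1·(new row 4): 0 − 1·0 = 0.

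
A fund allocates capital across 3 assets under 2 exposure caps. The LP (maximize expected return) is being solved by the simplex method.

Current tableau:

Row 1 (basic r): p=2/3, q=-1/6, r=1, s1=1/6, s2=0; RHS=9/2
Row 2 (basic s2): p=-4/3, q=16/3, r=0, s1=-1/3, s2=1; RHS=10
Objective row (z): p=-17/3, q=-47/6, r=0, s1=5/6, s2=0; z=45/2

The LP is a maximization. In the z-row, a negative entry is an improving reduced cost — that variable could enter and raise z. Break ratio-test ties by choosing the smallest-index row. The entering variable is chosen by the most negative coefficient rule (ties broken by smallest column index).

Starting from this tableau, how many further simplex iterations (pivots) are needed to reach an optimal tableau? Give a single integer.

2

pivot: q in, s2 out → z = 595/16
pivot: p in, r out → z = 959/10
No improving column remains; optimal.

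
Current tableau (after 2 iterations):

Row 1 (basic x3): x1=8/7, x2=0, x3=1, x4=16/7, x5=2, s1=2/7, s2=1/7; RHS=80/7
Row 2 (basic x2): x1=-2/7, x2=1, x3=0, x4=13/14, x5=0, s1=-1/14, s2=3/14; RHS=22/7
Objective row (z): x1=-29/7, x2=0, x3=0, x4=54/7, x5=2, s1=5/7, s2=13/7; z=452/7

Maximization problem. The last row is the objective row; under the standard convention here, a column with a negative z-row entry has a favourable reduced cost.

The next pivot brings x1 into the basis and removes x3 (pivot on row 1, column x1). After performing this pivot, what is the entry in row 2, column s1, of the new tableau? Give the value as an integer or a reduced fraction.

0

Pivot element is row 1, column x1: 8/7.
Normalize row 1: new (row 1, s1) = (2/7)/(8/7) = 1/4.
row 2 ← row 2 − (-2/7)·(new row 1): -1/14 − (-2/7)·(1/4) = 0.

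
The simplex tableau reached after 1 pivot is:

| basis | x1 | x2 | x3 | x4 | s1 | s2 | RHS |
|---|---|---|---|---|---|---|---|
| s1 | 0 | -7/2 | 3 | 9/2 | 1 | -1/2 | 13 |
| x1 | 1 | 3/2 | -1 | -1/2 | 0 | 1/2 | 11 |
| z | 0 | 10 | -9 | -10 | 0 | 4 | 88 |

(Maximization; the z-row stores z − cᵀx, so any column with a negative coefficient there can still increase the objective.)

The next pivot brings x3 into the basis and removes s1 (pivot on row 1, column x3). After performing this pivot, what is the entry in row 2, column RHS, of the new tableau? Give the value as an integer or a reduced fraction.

46/3

Pivot element is row 1, column x3: 3.
Normalize row 1: new (row 1, RHS) = 13/3 = 13/3.
row 2 ← row 2 − (-1)·(new row 1): 11 − (-1)·(13/3) = 46/3.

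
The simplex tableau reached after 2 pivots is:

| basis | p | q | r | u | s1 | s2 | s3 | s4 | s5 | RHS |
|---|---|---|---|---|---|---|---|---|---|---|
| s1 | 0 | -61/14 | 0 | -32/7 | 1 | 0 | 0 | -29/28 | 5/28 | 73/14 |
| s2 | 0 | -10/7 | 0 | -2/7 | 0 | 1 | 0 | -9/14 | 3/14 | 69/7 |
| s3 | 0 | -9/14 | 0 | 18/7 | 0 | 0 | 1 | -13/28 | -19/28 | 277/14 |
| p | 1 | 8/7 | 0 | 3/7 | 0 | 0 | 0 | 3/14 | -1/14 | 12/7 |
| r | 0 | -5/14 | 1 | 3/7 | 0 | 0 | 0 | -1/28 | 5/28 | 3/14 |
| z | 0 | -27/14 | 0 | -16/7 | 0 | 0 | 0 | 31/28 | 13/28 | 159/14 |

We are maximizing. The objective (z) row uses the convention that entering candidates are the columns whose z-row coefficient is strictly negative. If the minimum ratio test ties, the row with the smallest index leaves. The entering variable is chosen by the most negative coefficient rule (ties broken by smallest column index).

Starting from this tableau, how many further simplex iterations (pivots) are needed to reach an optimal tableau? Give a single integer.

pivot: u in, r out → z = 25/2
pivot: q in, p out → z = 49/3
No improving column remains; optimal.

2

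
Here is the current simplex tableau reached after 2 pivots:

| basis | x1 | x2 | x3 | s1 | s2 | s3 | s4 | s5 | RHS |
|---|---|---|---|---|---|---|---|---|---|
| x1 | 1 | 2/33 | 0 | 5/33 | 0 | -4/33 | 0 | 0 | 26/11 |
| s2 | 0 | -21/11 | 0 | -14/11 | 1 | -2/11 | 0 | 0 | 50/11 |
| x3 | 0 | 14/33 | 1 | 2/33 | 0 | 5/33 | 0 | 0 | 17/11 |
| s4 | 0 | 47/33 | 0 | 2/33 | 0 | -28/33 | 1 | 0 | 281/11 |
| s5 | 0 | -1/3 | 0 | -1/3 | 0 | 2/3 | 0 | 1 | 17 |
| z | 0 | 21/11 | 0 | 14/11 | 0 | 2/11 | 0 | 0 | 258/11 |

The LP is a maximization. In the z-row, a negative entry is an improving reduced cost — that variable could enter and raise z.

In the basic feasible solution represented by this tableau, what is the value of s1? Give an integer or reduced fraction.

0

s1 is nonbasic (not in the basis column), so its value in the current BFS is 0.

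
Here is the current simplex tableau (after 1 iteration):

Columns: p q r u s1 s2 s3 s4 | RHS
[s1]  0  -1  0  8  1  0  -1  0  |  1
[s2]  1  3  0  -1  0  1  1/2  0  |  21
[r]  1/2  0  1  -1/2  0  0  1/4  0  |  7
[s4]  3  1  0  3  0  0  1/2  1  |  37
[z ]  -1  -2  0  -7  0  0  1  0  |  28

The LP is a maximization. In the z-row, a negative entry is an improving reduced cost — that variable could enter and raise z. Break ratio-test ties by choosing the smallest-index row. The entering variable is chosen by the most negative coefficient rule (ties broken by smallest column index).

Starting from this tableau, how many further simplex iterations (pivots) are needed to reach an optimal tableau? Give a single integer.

pivot: u in, s1 out → z = 231/8
pivot: q in, s2 out → z = 50
No improving column remains; optimal.

2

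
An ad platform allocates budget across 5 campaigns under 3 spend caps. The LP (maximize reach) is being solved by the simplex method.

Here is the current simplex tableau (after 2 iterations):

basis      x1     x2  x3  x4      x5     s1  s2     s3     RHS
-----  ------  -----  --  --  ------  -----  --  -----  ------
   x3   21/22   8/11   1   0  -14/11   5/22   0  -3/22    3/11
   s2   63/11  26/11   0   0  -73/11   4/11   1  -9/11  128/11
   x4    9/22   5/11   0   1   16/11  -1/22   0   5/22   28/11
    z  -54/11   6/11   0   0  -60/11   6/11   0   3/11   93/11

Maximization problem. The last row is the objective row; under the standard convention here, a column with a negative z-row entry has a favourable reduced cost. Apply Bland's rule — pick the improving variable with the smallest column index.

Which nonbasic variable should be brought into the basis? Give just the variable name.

x1

Objective-row coefficients: x1: -54/11, x2: 6/11, x3: 0, x4: 0, x5: -60/11, s1: 6/11, s2: 0, s3: 3/11.
Improving columns: x1, x5. Bland's rule picks the smallest column index → x1.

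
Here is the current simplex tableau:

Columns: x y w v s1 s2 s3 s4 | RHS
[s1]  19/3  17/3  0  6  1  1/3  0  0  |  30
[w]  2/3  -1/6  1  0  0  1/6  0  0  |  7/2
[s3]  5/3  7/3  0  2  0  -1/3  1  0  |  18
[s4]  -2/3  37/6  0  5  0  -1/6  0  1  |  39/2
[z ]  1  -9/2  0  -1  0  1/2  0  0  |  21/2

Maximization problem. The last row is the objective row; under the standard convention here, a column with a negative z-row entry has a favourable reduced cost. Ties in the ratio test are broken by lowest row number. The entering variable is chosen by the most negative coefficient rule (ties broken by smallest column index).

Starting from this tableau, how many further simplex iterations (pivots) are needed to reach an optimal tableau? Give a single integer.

pivot: y in, s4 out → z = 915/37
No improving column remains; optimal.

1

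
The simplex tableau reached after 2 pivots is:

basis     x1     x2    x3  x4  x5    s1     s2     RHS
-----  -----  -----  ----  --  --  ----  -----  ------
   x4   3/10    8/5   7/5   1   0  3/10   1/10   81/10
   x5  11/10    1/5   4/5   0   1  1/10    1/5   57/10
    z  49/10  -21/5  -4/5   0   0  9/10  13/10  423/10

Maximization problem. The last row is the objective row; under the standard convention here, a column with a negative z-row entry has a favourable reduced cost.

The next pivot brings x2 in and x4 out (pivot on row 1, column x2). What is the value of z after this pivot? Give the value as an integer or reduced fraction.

Minimum ratio for x2: (81/10)/(8/5) = 81/16.
z changes by −(z-row coeff of x2)·ratio = −(-21/5)·(81/16) = 1701/80.
New z = 423/10 + (1701/80) = 1017/16.

1017/16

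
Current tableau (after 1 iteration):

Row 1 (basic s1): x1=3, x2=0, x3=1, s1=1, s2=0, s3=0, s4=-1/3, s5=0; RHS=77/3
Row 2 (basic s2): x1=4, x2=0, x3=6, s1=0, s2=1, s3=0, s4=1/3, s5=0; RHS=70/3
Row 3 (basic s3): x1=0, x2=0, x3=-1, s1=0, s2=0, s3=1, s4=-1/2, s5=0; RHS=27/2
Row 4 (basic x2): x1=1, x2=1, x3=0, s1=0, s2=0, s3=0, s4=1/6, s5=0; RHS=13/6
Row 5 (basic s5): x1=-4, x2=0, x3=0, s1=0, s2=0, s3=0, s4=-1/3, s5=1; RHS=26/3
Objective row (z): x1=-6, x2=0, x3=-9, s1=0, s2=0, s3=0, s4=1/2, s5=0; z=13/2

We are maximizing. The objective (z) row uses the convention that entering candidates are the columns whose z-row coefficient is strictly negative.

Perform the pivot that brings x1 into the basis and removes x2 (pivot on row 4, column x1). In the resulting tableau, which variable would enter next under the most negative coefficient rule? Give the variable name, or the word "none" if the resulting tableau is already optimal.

Pivot element 1. New z-row = old z-row − (-6)·(row 4/1).
Updated z-row coefficients: x1: 0, x2: 6, x3: -9, s1: 0, s2: 0, s3: 0, s4: 3/2, s5: 0.
The most negative is -9 in column x3, so x3 would enter next.

x3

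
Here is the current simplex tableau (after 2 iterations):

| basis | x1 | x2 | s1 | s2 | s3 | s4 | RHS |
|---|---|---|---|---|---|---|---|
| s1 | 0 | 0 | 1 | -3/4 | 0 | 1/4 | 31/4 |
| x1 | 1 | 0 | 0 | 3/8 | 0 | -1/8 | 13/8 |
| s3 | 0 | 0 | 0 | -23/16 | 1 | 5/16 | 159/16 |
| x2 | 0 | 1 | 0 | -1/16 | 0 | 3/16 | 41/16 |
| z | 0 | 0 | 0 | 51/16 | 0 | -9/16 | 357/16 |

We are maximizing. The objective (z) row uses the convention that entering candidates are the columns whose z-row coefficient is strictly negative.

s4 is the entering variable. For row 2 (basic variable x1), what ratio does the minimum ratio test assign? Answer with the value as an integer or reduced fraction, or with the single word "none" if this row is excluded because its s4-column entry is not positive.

none

The s4 entry in row 2 is -1/8 ≤ 0, so this row gives no ratio.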